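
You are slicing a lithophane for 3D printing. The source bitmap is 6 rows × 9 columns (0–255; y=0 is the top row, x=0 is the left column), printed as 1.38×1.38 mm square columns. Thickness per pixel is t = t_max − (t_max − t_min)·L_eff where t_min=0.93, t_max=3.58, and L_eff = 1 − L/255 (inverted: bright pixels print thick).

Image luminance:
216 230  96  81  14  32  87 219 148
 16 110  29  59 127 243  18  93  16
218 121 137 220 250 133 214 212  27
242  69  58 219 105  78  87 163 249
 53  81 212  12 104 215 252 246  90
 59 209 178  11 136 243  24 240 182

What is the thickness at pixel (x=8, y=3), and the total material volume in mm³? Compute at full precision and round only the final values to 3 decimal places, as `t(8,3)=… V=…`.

t(8,3)=3.518 V=237.796

span = t_max - t_min = 3.58 - 0.93 = 2.650
L(8,3) = 249, L_eff = 1 - 249/255 = 0.023529 (inverted)
t(8,3) = 3.58 - 2.650·0.023529 = 3.518
Σt over all 6·9 pixels = 636821/5100 ≈ 124.8668627
V = pitch²·Σt = 1.38²·636821/5100 = 237.796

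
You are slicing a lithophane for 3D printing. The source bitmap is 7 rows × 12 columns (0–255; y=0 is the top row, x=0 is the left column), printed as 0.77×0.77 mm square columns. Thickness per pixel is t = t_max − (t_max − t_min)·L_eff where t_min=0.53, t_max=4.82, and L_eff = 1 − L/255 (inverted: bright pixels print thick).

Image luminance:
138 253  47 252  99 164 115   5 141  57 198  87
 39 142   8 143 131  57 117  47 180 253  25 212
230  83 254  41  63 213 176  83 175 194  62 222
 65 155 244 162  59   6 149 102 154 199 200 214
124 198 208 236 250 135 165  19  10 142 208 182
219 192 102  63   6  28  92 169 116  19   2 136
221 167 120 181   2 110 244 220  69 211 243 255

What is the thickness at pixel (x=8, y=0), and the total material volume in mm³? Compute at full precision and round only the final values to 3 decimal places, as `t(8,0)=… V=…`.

span = t_max - t_min = 4.82 - 0.53 = 4.290
L(8,0) = 141, L_eff = 1 - 141/255 = 0.447059 (inverted)
t(8,0) = 4.82 - 4.290·0.447059 = 2.902
Σt over all 7·12 pixels = 2019917/8500 ≈ 237.6372941
V = pitch²·Σt = 0.77²·2019917/8500 = 140.895

t(8,0)=2.902 V=140.895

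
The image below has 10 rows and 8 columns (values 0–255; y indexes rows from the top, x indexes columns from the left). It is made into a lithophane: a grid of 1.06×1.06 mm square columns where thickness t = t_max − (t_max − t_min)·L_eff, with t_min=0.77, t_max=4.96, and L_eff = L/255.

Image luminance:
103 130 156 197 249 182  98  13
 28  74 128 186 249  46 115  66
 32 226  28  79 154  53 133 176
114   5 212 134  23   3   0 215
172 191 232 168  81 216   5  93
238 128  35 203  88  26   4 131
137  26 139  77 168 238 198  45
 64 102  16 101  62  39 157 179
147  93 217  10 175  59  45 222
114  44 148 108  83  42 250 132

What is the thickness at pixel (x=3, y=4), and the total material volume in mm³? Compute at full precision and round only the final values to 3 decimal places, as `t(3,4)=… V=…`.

t(3,4)=2.200 V=274.976

span = t_max - t_min = 4.96 - 0.77 = 4.190
L(3,4) = 168, L_eff = 168/255 = 0.658824
t(3,4) = 4.96 - 4.190·0.658824 = 2.200
Σt over all 10·8 pixels = 416037/1700 ≈ 244.7276471
V = pitch²·Σt = 1.06²·416037/1700 = 274.976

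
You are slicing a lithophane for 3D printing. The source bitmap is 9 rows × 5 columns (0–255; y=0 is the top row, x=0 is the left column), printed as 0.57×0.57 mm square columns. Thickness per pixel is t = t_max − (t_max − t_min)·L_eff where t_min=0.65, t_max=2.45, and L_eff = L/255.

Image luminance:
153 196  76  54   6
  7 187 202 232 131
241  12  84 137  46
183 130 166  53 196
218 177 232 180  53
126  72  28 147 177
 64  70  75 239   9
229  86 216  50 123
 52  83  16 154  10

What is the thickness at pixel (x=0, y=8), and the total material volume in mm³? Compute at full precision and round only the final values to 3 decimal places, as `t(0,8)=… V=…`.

span = t_max - t_min = 2.45 - 0.65 = 1.800
L(0,8) = 52, L_eff = 52/255 = 0.203922
t(0,8) = 2.45 - 1.800·0.203922 = 2.083
Σt over all 9·5 pixels = 122889/1700 ≈ 72.2876471
V = pitch²·Σt = 0.57²·122889/1700 = 23.486

t(0,8)=2.083 V=23.486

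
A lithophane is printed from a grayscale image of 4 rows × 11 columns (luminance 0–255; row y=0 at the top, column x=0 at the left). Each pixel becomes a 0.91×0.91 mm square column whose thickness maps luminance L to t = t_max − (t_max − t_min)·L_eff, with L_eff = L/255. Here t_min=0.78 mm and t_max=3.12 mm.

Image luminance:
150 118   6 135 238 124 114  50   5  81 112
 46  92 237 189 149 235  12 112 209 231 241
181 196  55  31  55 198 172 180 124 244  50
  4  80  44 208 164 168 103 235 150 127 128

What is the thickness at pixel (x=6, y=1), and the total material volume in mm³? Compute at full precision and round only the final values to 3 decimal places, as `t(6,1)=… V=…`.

span = t_max - t_min = 3.12 - 0.78 = 2.340
L(6,1) = 12, L_eff = 12/255 = 0.047059
t(6,1) = 3.12 - 2.340·0.047059 = 3.010
Σt over all 4·11 pixels = 357903/4250 ≈ 84.2124706
V = pitch²·Σt = 0.91²·357903/4250 = 69.736

t(6,1)=3.010 V=69.736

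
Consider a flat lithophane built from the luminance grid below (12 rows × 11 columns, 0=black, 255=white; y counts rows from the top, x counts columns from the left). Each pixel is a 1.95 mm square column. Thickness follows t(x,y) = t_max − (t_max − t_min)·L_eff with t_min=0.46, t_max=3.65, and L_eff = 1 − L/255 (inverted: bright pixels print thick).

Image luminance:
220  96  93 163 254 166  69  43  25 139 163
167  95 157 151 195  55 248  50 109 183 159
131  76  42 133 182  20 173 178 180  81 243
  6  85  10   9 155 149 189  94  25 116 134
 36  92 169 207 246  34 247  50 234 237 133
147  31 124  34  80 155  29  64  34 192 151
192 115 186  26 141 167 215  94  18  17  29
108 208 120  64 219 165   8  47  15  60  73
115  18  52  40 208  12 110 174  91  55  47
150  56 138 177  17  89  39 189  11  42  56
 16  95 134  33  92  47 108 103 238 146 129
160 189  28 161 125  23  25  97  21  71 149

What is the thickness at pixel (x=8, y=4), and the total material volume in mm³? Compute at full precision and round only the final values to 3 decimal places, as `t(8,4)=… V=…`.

span = t_max - t_min = 3.65 - 0.46 = 3.190
L(8,4) = 234, L_eff = 1 - 234/255 = 0.082353 (inverted)
t(8,4) = 3.65 - 3.190·0.082353 = 3.387
Σt over all 12·11 pixels = 308693/1275 ≈ 242.1121569
V = pitch²·Σt = 1.95²·308693/1275 = 920.631

t(8,4)=3.387 V=920.631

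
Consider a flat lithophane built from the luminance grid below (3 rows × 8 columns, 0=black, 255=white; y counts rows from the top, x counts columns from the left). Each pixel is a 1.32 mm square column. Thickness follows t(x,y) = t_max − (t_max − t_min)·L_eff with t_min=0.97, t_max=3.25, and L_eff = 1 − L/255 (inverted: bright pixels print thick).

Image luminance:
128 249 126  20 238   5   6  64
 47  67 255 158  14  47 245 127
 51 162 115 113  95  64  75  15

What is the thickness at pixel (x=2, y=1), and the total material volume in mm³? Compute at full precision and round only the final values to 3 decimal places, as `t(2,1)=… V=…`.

span = t_max - t_min = 3.25 - 0.97 = 2.280
L(2,1) = 255, L_eff = 1 - 255/255 = 0.000000 (inverted)
t(2,1) = 3.25 - 2.280·0.000000 = 3.250
Σt over all 3·8 pixels = 96704/2125 ≈ 45.5077647
V = pitch²·Σt = 1.32²·96704/2125 = 79.293

t(2,1)=3.250 V=79.293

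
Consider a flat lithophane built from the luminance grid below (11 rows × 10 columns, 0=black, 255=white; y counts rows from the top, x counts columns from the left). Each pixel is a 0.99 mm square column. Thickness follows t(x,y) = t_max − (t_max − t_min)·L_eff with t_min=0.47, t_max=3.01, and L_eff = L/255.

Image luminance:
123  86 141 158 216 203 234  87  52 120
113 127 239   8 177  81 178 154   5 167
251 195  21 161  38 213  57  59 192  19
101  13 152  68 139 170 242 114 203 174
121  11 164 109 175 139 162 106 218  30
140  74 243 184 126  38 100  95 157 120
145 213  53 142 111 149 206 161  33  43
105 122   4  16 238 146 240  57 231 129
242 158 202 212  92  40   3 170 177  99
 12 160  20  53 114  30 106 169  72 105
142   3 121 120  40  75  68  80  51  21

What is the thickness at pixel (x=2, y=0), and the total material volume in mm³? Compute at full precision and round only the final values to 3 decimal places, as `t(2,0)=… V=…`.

t(2,0)=1.606 V=195.020

span = t_max - t_min = 3.01 - 0.47 = 2.540
L(2,0) = 141, L_eff = 141/255 = 0.552941
t(2,0) = 3.01 - 2.540·0.552941 = 1.606
Σt over all 11·10 pixels = 2536997/12750 ≈ 198.9801569
V = pitch²·Σt = 0.99²·2536997/12750 = 195.020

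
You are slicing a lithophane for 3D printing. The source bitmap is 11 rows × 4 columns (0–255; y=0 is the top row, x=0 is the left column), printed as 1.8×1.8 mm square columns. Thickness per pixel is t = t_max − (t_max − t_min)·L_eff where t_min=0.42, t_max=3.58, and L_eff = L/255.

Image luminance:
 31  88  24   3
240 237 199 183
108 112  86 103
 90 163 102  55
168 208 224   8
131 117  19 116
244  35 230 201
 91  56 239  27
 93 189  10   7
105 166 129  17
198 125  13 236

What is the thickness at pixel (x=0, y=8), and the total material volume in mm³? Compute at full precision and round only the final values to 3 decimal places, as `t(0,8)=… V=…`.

t(0,8)=2.428 V=300.538

span = t_max - t_min = 3.58 - 0.42 = 3.160
L(0,8) = 93, L_eff = 93/255 = 0.364706
t(0,8) = 3.58 - 3.160·0.364706 = 2.428
Σt over all 11·4 pixels = 197112/2125 ≈ 92.7585882
V = pitch²·Σt = 1.8²·197112/2125 = 300.538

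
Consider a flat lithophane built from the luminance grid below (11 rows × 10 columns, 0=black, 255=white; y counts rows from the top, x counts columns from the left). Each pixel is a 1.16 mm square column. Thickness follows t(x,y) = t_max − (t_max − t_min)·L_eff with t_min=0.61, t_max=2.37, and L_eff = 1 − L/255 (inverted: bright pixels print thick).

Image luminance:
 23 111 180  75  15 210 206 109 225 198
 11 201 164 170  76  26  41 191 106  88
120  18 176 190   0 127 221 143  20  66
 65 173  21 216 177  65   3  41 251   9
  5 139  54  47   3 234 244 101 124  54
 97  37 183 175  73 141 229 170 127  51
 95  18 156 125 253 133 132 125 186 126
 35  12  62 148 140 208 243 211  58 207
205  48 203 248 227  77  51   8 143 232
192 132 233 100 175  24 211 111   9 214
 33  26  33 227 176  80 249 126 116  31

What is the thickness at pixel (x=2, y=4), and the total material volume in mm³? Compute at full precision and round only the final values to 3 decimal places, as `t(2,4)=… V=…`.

span = t_max - t_min = 2.37 - 0.61 = 1.760
L(2,4) = 54, L_eff = 1 - 54/255 = 0.788235 (inverted)
t(2,4) = 2.37 - 1.760·0.788235 = 0.983
Σt over all 11·10 pixels = 2037277/12750 ≈ 159.7864314
V = pitch²·Σt = 1.16²·2037277/12750 = 215.009

t(2,4)=0.983 V=215.009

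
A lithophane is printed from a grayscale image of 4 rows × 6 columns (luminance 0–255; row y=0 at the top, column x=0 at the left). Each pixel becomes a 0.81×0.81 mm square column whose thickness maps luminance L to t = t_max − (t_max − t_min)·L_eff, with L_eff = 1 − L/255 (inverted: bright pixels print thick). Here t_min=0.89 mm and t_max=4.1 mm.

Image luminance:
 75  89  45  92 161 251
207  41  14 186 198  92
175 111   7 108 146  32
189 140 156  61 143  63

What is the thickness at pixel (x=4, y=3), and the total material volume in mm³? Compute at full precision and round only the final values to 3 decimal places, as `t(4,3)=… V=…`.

span = t_max - t_min = 4.1 - 0.89 = 3.210
L(4,3) = 143, L_eff = 1 - 143/255 = 0.439216 (inverted)
t(4,3) = 4.1 - 3.210·0.439216 = 2.690
Σt over all 4·6 pixels = 239617/4250 ≈ 56.3804706
V = pitch²·Σt = 0.81²·239617/4250 = 36.991

t(4,3)=2.690 V=36.991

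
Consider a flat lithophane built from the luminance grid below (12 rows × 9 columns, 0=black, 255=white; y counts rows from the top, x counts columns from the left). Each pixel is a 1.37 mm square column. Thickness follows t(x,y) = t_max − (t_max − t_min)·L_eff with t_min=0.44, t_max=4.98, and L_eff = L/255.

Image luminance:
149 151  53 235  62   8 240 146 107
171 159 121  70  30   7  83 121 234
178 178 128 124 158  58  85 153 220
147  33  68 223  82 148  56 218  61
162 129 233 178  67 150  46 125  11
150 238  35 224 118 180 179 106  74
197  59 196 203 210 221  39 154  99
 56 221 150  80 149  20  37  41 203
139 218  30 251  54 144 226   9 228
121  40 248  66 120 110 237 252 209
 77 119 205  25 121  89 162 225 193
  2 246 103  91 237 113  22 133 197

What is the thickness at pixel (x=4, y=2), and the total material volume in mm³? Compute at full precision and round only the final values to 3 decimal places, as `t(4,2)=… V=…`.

t(4,2)=2.167 V=532.723

span = t_max - t_min = 4.98 - 0.44 = 4.540
L(4,2) = 158, L_eff = 158/255 = 0.619608
t(4,2) = 4.98 - 4.540·0.619608 = 2.167
Σt over all 12·9 pixels = 3618851/12750 ≈ 283.8314510
V = pitch²·Σt = 1.37²·3618851/12750 = 532.723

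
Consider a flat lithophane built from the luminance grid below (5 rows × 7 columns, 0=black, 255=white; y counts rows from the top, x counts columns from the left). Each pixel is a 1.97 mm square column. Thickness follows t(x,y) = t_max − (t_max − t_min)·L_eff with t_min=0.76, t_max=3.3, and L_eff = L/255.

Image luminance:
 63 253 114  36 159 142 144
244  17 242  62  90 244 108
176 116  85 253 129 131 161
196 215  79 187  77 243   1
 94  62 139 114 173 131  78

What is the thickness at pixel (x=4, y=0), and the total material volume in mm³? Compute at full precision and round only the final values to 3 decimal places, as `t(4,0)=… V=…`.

t(4,0)=1.716 V=264.315

span = t_max - t_min = 3.3 - 0.76 = 2.540
L(4,0) = 159, L_eff = 159/255 = 0.623529
t(4,0) = 3.3 - 2.540·0.623529 = 1.716
Σt over all 5·7 pixels = 289453/4250 ≈ 68.1065882
V = pitch²·Σt = 1.97²·289453/4250 = 264.315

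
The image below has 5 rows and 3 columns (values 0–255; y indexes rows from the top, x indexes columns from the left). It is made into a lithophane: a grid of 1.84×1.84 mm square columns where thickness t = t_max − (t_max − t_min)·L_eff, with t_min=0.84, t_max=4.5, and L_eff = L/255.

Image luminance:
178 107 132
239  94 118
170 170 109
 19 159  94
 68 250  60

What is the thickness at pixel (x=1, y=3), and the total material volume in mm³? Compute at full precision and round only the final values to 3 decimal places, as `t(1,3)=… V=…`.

t(1,3)=2.218 V=132.945

span = t_max - t_min = 4.5 - 0.84 = 3.660
L(1,3) = 159, L_eff = 159/255 = 0.623529
t(1,3) = 4.5 - 3.660·0.623529 = 2.218
Σt over all 5·3 pixels = 83444/2125 ≈ 39.2677647
V = pitch²·Σt = 1.84²·83444/2125 = 132.945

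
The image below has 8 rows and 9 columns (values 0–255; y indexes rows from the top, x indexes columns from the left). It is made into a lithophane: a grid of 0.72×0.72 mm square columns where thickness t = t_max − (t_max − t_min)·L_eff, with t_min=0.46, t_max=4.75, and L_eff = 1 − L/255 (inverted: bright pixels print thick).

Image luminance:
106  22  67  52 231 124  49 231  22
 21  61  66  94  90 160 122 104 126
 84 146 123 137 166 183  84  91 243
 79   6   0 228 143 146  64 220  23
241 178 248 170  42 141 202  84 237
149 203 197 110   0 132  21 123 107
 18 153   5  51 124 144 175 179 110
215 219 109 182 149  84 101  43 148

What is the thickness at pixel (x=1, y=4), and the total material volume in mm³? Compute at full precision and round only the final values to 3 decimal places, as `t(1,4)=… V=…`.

t(1,4)=3.455 V=93.115

span = t_max - t_min = 4.75 - 0.46 = 4.290
L(1,4) = 178, L_eff = 1 - 178/255 = 0.301961 (inverted)
t(1,4) = 4.75 - 4.290·0.301961 = 3.455
Σt over all 8·9 pixels = 381691/2125 ≈ 179.6192941
V = pitch²·Σt = 0.72²·381691/2125 = 93.115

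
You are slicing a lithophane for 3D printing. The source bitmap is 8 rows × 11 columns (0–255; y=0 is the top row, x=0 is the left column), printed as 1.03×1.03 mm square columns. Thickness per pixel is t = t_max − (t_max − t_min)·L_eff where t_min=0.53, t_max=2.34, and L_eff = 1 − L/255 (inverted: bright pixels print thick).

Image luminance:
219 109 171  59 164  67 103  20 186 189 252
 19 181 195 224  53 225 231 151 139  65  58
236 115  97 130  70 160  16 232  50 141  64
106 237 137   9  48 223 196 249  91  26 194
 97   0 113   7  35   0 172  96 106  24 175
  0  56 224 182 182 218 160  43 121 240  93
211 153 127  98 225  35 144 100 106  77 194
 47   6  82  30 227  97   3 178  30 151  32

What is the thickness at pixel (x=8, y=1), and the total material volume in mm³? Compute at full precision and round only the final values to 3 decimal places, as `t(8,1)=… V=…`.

span = t_max - t_min = 2.34 - 0.53 = 1.810
L(8,1) = 139, L_eff = 1 - 139/255 = 0.454902 (inverted)
t(8,1) = 2.34 - 1.810·0.454902 = 1.517
Σt over all 8·11 pixels = 777161/6375 ≈ 121.9076078
V = pitch²·Σt = 1.03²·777161/6375 = 129.332

t(8,1)=1.517 V=129.332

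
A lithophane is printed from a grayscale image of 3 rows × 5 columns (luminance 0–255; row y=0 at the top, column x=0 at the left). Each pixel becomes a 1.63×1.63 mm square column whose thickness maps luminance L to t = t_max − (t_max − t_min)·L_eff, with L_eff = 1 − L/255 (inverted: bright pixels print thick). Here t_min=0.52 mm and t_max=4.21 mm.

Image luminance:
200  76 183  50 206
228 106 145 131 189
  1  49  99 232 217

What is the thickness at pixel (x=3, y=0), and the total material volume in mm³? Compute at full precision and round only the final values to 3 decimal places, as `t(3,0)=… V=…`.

t(3,0)=1.244 V=101.924

span = t_max - t_min = 4.21 - 0.52 = 3.690
L(3,0) = 50, L_eff = 1 - 50/255 = 0.803922 (inverted)
t(3,0) = 4.21 - 3.690·0.803922 = 1.244
Σt over all 3·5 pixels = 81519/2125 ≈ 38.3618824
V = pitch²·Σt = 1.63²·81519/2125 = 101.924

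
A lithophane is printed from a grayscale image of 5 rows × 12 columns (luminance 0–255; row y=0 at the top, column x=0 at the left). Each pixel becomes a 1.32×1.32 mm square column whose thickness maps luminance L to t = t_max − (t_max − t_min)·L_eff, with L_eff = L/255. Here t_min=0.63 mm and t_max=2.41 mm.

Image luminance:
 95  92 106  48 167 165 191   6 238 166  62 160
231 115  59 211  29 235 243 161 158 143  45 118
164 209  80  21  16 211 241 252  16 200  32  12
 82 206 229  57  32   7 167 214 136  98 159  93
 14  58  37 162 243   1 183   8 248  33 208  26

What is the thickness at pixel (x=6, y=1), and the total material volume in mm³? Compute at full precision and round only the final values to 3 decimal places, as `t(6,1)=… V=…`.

t(6,1)=0.714 V=161.960

span = t_max - t_min = 2.41 - 0.63 = 1.780
L(6,1) = 243, L_eff = 243/255 = 0.952941
t(6,1) = 2.41 - 1.780·0.952941 = 0.714
Σt over all 5·12 pixels = 1185139/12750 ≈ 92.9520784
V = pitch²·Σt = 1.32²·1185139/12750 = 161.960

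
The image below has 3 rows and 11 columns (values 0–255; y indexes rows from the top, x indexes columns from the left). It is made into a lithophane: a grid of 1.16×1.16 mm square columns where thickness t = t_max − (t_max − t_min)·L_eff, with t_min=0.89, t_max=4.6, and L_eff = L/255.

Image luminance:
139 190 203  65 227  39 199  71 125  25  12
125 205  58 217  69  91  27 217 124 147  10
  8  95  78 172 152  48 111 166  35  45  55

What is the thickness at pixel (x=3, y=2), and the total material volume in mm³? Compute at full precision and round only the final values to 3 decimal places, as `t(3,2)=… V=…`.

t(3,2)=2.098 V=134.763

span = t_max - t_min = 4.6 - 0.89 = 3.710
L(3,2) = 172, L_eff = 172/255 = 0.674510
t(3,2) = 4.6 - 3.710·0.674510 = 2.098
Σt over all 3·11 pixels = 51077/510 ≈ 100.1509804
V = pitch²·Σt = 1.16²·51077/510 = 134.763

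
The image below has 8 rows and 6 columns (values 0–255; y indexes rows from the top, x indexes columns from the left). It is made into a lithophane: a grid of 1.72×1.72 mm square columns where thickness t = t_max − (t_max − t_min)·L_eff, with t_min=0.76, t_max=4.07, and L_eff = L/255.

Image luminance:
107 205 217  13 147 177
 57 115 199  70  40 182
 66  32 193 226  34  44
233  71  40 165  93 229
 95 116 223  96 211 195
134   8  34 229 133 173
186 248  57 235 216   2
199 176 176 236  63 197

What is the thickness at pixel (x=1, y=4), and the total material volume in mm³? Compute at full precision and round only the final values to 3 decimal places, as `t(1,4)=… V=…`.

span = t_max - t_min = 4.07 - 0.76 = 3.310
L(1,4) = 116, L_eff = 116/255 = 0.454902
t(1,4) = 4.07 - 3.310·0.454902 = 2.564
Σt over all 8·6 pixels = 2799397/25500 ≈ 109.7802745
V = pitch²·Σt = 1.72²·2799397/25500 = 324.774

t(1,4)=2.564 V=324.774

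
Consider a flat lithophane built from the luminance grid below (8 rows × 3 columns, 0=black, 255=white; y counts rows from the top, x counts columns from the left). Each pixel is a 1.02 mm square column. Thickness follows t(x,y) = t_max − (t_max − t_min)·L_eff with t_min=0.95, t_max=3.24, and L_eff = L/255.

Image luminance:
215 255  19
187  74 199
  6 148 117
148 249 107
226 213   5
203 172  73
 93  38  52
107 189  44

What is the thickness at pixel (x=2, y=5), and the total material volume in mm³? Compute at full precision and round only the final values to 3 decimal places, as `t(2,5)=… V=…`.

span = t_max - t_min = 3.24 - 0.95 = 2.290
L(2,5) = 73, L_eff = 73/255 = 0.286275
t(2,5) = 3.24 - 2.290·0.286275 = 2.584
Σt over all 8·3 pixels = 1264049/25500 ≈ 49.5705490
V = pitch²·Σt = 1.02²·1264049/25500 = 51.573

t(2,5)=2.584 V=51.573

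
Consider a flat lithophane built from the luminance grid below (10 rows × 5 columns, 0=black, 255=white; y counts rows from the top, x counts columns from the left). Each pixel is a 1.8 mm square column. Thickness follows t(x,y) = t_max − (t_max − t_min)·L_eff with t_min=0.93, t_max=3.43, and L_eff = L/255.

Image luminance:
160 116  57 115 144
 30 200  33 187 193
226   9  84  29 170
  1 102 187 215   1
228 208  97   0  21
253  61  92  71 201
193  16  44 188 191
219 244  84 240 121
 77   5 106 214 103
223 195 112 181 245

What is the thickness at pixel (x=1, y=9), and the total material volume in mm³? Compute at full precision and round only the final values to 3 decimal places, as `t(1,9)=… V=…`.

span = t_max - t_min = 3.43 - 0.93 = 2.500
L(1,9) = 195, L_eff = 195/255 = 0.764706
t(1,9) = 3.43 - 2.500·0.764706 = 1.518
Σt over all 10·5 pixels = 3667/34 ≈ 107.8529412
V = pitch²·Σt = 1.8²·3667/34 = 349.444

t(1,9)=1.518 V=349.444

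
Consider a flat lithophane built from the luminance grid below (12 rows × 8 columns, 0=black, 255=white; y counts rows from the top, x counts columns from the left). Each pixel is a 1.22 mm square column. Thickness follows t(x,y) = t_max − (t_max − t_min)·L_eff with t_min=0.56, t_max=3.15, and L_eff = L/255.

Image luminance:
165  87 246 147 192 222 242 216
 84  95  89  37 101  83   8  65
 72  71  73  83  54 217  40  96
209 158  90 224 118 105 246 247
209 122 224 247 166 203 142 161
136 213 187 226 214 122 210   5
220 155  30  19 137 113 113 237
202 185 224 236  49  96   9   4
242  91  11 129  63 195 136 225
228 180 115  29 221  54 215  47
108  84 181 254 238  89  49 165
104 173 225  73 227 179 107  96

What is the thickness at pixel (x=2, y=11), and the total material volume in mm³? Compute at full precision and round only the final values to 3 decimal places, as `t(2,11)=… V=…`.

t(2,11)=0.865 V=245.538

span = t_max - t_min = 3.15 - 0.56 = 2.590
L(2,11) = 225, L_eff = 225/255 = 0.882353
t(2,11) = 3.15 - 2.590·0.882353 = 0.865
Σt over all 12·8 pixels = 4206671/25500 ≈ 164.9674902
V = pitch²·Σt = 1.22²·4206671/25500 = 245.538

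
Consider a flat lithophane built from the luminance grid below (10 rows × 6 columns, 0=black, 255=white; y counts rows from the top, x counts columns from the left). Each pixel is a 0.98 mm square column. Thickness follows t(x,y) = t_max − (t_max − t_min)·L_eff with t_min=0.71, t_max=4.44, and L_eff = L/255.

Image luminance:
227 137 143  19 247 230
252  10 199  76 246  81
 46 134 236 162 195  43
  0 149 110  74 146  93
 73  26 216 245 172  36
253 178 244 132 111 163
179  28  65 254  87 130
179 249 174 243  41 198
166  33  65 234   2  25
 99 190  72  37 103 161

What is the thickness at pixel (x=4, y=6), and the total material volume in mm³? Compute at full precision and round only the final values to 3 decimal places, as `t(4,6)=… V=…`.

span = t_max - t_min = 4.44 - 0.71 = 3.730
L(4,6) = 87, L_eff = 87/255 = 0.341176
t(4,6) = 4.44 - 3.730·0.341176 = 3.167
Σt over all 10·6 pixels = 627531/4250 ≈ 147.6543529
V = pitch²·Σt = 0.98²·627531/4250 = 141.807

t(4,6)=3.167 V=141.807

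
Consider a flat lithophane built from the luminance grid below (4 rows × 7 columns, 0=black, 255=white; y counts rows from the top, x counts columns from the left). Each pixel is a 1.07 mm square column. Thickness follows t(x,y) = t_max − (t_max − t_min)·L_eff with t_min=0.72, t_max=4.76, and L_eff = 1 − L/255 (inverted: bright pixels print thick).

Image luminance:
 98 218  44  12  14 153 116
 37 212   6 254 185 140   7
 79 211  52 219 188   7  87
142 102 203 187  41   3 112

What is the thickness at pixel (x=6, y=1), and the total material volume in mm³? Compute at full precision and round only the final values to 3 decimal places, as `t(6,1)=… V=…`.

t(6,1)=0.831 V=79.838

span = t_max - t_min = 4.76 - 0.72 = 4.040
L(6,1) = 7, L_eff = 1 - 7/255 = 0.972549 (inverted)
t(6,1) = 4.76 - 4.040·0.972549 = 0.831
Σt over all 4·7 pixels = 148183/2125 ≈ 69.7331765
V = pitch²·Σt = 1.07²·148183/2125 = 79.838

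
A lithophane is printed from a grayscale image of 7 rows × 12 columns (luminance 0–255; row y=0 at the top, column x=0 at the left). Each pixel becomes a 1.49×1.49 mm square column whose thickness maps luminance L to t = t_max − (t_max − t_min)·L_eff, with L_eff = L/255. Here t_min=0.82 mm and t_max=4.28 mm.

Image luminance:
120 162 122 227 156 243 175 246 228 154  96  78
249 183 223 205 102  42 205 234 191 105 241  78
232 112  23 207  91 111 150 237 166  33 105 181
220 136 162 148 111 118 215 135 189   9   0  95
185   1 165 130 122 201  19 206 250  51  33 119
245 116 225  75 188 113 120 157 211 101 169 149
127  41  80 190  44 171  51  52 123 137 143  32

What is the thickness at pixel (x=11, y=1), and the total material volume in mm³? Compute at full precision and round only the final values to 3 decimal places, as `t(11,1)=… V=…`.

span = t_max - t_min = 4.28 - 0.82 = 3.460
L(11,1) = 78, L_eff = 78/255 = 0.305882
t(11,1) = 4.28 - 3.460·0.305882 = 3.222
Σt over all 7·12 pixels = 847897/4250 ≈ 199.5051765
V = pitch²·Σt = 1.49²·847897/4250 = 442.921

t(11,1)=3.222 V=442.921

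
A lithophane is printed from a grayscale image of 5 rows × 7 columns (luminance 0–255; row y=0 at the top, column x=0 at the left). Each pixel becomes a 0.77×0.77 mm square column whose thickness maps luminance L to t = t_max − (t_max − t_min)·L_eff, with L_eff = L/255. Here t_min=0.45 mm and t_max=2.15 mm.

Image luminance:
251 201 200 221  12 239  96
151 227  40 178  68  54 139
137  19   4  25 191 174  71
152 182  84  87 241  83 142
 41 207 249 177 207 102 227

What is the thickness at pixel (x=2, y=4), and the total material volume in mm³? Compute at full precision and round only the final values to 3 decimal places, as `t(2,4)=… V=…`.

t(2,4)=0.490 V=25.331

span = t_max - t_min = 2.15 - 0.45 = 1.700
L(2,4) = 249, L_eff = 249/255 = 0.976471
t(2,4) = 2.15 - 1.700·0.976471 = 0.490
Σt over all 5·7 pixels = 12817/300 ≈ 42.7233333
V = pitch²·Σt = 0.77²·12817/300 = 25.331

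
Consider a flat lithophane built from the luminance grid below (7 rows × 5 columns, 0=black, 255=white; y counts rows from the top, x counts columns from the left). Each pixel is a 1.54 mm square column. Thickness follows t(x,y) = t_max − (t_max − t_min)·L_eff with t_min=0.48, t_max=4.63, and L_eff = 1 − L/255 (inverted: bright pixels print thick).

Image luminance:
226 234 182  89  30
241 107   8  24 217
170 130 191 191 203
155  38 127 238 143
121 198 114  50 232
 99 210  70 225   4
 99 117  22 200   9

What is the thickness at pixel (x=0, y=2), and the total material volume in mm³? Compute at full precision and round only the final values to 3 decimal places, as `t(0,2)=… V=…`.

span = t_max - t_min = 4.63 - 0.48 = 4.150
L(0,2) = 170, L_eff = 1 - 170/255 = 0.333333 (inverted)
t(0,2) = 4.63 - 4.150·0.333333 = 3.247
Σt over all 7·5 pixels = 238471/2550 ≈ 93.5180392
V = pitch²·Σt = 1.54²·238471/2550 = 221.787

t(0,2)=3.247 V=221.787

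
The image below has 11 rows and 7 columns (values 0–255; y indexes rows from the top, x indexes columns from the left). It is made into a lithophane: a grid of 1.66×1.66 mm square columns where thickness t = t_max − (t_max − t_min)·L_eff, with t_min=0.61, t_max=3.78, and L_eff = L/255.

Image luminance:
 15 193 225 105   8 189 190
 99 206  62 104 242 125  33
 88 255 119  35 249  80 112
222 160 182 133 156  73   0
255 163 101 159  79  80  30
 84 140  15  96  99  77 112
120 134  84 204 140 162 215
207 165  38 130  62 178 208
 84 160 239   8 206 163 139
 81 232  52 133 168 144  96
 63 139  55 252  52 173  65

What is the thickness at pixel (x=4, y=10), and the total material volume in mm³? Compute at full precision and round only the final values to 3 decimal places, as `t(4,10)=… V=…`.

t(4,10)=3.134 V=462.877

span = t_max - t_min = 3.78 - 0.61 = 3.170
L(4,10) = 52, L_eff = 52/255 = 0.203922
t(4,10) = 3.78 - 3.170·0.203922 = 3.134
Σt over all 11·7 pixels = 4283413/25500 ≈ 167.9769804
V = pitch²·Σt = 1.66²·4283413/25500 = 462.877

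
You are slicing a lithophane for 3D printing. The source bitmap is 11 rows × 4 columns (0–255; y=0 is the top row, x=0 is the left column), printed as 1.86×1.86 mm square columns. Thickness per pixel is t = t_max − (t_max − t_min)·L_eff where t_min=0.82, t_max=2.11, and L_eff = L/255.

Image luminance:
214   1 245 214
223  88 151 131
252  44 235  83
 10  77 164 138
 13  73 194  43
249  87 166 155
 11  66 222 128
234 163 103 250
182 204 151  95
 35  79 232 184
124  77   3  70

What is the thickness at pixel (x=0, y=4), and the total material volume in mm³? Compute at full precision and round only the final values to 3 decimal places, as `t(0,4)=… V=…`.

span = t_max - t_min = 2.11 - 0.82 = 1.290
L(0,4) = 13, L_eff = 13/255 = 0.050980
t(0,4) = 2.11 - 1.290·0.050980 = 2.044
Σt over all 11·4 pixels = 537031/8500 ≈ 63.1801176
V = pitch²·Σt = 1.86²·537031/8500 = 218.578

t(0,4)=2.044 V=218.578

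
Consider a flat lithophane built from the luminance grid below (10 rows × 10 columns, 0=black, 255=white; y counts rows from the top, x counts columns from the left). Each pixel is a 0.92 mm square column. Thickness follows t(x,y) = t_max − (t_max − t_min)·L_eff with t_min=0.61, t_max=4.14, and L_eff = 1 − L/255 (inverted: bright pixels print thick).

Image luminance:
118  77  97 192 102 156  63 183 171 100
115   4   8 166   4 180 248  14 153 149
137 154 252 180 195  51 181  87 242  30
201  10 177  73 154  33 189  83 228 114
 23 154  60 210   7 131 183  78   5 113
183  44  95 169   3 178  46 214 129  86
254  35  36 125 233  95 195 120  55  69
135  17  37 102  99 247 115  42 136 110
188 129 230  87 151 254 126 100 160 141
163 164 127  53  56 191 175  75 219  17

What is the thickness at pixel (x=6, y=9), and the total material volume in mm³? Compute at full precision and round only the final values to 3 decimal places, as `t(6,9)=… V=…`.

t(6,9)=3.033 V=195.103

span = t_max - t_min = 4.14 - 0.61 = 3.530
L(6,9) = 175, L_eff = 1 - 175/255 = 0.313725 (inverted)
t(6,9) = 4.14 - 3.530·0.313725 = 3.033
Σt over all 10·10 pixels = 1175597/5100 ≈ 230.5092157
V = pitch²·Σt = 0.92²·1175597/5100 = 195.103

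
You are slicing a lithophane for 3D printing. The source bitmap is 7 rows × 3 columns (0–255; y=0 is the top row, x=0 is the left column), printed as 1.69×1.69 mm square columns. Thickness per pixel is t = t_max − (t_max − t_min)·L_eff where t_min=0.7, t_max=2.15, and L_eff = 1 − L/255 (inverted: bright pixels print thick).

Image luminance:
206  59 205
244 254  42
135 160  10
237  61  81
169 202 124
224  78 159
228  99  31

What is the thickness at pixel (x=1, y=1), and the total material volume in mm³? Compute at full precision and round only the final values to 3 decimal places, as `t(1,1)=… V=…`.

t(1,1)=2.144 V=90.836

span = t_max - t_min = 2.15 - 0.7 = 1.450
L(1,1) = 254, L_eff = 1 - 254/255 = 0.003922 (inverted)
t(1,1) = 2.15 - 1.450·0.003922 = 2.144
Σt over all 7·3 pixels = 81101/2550 ≈ 31.8043137
V = pitch²·Σt = 1.69²·81101/2550 = 90.836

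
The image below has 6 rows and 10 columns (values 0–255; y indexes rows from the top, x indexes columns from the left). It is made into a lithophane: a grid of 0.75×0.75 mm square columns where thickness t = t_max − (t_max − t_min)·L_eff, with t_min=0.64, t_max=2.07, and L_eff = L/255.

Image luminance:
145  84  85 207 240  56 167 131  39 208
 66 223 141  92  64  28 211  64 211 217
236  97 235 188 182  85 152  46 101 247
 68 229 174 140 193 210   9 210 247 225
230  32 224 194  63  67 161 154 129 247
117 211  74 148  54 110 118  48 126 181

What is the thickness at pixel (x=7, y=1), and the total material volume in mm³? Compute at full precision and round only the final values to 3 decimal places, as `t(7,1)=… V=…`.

t(7,1)=1.711 V=42.605

span = t_max - t_min = 2.07 - 0.64 = 1.430
L(7,1) = 64, L_eff = 64/255 = 0.250980
t(7,1) = 2.07 - 1.430·0.250980 = 1.711
Σt over all 6·10 pixels = 1931437/25500 ≈ 75.7426275
V = pitch²·Σt = 0.75²·1931437/25500 = 42.605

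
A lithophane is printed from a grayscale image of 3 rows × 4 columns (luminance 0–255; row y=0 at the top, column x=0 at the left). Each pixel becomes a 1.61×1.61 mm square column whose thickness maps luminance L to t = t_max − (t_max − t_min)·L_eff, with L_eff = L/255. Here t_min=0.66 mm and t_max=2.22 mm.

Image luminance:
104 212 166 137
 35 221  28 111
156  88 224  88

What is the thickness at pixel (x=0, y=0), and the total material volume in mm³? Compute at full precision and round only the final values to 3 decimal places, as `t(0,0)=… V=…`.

span = t_max - t_min = 2.22 - 0.66 = 1.560
L(0,0) = 104, L_eff = 104/255 = 0.407843
t(0,0) = 2.22 - 1.560·0.407843 = 1.584
Σt over all 3·4 pixels = 1448/85 ≈ 17.0352941
V = pitch²·Σt = 1.61²·1448/85 = 44.157

t(0,0)=1.584 V=44.157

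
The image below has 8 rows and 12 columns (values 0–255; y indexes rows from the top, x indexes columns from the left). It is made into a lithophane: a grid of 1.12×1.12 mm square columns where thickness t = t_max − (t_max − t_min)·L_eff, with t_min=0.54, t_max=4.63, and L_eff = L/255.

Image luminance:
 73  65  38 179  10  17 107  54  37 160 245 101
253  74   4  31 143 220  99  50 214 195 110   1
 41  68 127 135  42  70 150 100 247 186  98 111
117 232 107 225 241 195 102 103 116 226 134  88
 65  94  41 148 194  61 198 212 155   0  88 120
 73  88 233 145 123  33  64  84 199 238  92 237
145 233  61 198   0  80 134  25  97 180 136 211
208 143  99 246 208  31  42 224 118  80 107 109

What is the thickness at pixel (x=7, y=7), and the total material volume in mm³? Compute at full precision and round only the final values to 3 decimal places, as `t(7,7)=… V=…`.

t(7,7)=1.037 V=319.320

span = t_max - t_min = 4.63 - 0.54 = 4.090
L(7,7) = 224, L_eff = 224/255 = 0.878431
t(7,7) = 4.63 - 4.090·0.878431 = 1.037
Σt over all 8·12 pixels = 2163757/8500 ≈ 254.5596471
V = pitch²·Σt = 1.12²·2163757/8500 = 319.320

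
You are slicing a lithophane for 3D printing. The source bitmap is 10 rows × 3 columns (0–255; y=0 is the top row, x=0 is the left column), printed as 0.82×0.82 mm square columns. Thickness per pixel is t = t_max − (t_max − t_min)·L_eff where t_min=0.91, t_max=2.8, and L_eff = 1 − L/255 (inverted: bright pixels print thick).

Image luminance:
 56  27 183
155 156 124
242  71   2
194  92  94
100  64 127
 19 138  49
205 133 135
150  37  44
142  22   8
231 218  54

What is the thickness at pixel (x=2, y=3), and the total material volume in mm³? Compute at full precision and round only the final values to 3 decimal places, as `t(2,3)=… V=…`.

span = t_max - t_min = 2.8 - 0.91 = 1.890
L(2,3) = 94, L_eff = 1 - 94/255 = 0.631373 (inverted)
t(2,3) = 2.8 - 1.890·0.631373 = 1.607
Σt over all 10·3 pixels = 219093/4250 ≈ 51.5512941
V = pitch²·Σt = 0.82²·219093/4250 = 34.663

t(2,3)=1.607 V=34.663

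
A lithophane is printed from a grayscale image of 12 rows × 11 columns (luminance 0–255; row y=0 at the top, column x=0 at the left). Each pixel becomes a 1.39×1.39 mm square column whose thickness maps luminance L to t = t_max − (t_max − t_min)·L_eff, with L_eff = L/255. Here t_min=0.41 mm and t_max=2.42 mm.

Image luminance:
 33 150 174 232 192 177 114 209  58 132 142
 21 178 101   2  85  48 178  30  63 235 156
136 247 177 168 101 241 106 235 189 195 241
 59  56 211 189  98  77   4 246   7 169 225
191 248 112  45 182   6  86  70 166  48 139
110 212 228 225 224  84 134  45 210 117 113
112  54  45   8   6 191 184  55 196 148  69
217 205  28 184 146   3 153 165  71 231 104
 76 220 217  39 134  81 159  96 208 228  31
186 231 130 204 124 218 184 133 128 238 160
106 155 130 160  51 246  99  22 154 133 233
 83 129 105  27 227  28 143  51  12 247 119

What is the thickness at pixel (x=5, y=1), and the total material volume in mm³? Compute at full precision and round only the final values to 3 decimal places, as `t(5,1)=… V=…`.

t(5,1)=2.042 V=346.988

span = t_max - t_min = 2.42 - 0.41 = 2.010
L(5,1) = 48, L_eff = 48/255 = 0.188235
t(5,1) = 2.42 - 2.010·0.188235 = 2.042
Σt over all 12·11 pixels = 763263/4250 ≈ 179.5912941
V = pitch²·Σt = 1.39²·763263/4250 = 346.988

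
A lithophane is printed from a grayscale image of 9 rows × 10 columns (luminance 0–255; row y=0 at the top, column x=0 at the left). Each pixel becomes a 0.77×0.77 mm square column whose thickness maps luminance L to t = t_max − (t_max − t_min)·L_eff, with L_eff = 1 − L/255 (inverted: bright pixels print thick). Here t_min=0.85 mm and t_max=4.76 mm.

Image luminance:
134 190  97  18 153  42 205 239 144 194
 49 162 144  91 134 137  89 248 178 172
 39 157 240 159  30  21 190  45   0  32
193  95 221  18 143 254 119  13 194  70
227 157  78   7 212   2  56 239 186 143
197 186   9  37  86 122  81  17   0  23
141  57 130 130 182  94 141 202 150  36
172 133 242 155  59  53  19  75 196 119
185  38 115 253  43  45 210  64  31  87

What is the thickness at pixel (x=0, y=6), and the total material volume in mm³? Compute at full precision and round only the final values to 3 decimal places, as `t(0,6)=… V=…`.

span = t_max - t_min = 4.76 - 0.85 = 3.910
L(0,6) = 141, L_eff = 1 - 141/255 = 0.447059 (inverted)
t(0,6) = 4.76 - 3.910·0.447059 = 3.012
Σt over all 9·10 pixels = 14411/60 ≈ 240.1833333
V = pitch²·Σt = 0.77²·14411/60 = 142.405

t(0,6)=3.012 V=142.405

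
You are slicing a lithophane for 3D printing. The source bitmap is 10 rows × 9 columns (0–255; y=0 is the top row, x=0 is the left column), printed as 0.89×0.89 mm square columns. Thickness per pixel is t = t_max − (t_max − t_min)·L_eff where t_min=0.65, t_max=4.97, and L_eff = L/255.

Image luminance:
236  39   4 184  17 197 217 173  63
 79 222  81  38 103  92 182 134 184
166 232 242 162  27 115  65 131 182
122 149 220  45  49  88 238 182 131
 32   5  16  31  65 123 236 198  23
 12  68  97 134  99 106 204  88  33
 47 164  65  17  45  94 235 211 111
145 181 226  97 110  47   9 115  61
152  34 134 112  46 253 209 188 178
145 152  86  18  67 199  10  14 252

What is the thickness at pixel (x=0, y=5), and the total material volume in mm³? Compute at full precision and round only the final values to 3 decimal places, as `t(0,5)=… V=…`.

t(0,5)=4.767 V=212.198

span = t_max - t_min = 4.97 - 0.65 = 4.320
L(0,5) = 12, L_eff = 12/255 = 0.047059
t(0,5) = 4.97 - 4.320·0.047059 = 4.767
Σt over all 10·9 pixels = 227709/850 ≈ 267.8929412
V = pitch²·Σt = 0.89²·227709/850 = 212.198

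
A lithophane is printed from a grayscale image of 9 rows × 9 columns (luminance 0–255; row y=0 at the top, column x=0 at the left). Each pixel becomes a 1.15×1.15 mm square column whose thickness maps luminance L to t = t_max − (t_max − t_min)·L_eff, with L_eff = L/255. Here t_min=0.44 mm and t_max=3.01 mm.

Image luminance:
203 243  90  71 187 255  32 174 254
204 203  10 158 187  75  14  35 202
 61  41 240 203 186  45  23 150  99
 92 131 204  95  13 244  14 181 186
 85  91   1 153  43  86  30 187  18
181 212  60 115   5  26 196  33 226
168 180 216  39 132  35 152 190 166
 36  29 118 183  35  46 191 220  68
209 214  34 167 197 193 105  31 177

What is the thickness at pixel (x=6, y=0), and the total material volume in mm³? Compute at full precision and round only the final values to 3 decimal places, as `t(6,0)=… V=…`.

span = t_max - t_min = 3.01 - 0.44 = 2.570
L(6,0) = 32, L_eff = 32/255 = 0.125490
t(6,0) = 3.01 - 2.570·0.125490 = 2.687
Σt over all 9·9 pixels = 3625567/25500 ≈ 142.1790980
V = pitch²·Σt = 1.15²·3625567/25500 = 188.032

t(6,0)=2.687 V=188.032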